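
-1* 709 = -709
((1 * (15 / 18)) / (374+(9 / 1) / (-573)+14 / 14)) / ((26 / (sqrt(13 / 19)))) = 955 * sqrt(247) / 212287608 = 0.00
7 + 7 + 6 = 20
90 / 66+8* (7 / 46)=653 / 253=2.58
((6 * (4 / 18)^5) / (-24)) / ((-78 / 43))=172 / 2302911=0.00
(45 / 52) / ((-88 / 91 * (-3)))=105 / 352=0.30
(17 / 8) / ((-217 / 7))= -17 / 248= -0.07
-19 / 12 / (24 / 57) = -361 / 96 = -3.76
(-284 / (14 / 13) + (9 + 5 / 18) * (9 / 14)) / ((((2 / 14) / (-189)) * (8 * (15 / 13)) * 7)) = 844389 / 160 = 5277.43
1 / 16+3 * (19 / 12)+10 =237 / 16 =14.81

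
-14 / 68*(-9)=63 / 34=1.85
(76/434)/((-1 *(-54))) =19/5859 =0.00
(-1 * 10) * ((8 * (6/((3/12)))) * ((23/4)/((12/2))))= -1840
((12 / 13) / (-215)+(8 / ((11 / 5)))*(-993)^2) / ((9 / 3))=36746759356 / 30745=1195210.91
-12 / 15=-4 / 5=-0.80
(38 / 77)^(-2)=4.11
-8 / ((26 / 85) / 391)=-132940 / 13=-10226.15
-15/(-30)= 1/2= 0.50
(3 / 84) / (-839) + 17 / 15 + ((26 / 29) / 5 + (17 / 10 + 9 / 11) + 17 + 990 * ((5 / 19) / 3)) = 229965082159 / 2135775180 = 107.67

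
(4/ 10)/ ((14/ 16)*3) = 16/ 105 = 0.15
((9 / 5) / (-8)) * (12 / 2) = -27 / 20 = -1.35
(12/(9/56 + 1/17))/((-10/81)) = -462672/1045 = -442.75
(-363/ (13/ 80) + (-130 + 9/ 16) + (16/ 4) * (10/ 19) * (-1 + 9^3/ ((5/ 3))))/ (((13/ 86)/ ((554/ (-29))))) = 67998100439/ 372476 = 182557.00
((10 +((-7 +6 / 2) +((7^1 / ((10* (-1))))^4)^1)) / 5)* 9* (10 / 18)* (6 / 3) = 62401 / 5000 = 12.48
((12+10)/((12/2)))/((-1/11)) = -121/3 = -40.33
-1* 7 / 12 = -7 / 12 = -0.58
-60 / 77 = -0.78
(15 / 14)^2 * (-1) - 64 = -12769 / 196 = -65.15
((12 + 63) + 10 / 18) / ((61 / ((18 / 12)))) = 1.86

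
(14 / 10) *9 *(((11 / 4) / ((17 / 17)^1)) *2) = 693 / 10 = 69.30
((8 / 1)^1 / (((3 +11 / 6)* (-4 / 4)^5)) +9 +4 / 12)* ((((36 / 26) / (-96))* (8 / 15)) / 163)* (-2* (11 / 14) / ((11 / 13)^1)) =334 / 496335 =0.00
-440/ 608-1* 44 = -44.72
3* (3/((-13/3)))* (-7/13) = 189/169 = 1.12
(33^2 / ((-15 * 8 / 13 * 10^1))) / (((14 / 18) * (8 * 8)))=-0.24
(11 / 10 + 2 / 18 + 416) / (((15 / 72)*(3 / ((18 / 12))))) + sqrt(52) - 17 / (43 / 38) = 2*sqrt(13) + 3180764 / 3225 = 993.49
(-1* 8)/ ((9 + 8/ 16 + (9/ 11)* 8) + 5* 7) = -176/ 1123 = -0.16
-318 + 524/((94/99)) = 10992/47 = 233.87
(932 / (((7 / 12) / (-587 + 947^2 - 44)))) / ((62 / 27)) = 135308539152 / 217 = 623541655.08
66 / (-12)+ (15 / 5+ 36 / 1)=67 / 2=33.50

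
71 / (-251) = -71 / 251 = -0.28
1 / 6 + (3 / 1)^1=19 / 6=3.17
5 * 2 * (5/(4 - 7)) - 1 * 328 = -1034/3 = -344.67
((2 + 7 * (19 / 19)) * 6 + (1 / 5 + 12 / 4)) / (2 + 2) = 143 / 10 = 14.30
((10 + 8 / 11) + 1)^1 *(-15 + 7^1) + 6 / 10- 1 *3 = -5292 / 55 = -96.22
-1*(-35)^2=-1225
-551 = -551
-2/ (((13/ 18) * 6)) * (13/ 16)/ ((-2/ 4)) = 3/ 4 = 0.75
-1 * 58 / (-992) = 29 / 496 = 0.06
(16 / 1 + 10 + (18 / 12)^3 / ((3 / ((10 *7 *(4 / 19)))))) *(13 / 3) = 10517 / 57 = 184.51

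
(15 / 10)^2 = 9 / 4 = 2.25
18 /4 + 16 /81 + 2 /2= 923 /162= 5.70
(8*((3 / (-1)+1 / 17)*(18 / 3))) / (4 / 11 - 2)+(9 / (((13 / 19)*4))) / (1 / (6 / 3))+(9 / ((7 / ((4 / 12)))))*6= 885715 / 9282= 95.42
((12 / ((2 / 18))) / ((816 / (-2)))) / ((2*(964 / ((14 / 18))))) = -7 / 65552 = -0.00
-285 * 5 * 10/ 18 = -791.67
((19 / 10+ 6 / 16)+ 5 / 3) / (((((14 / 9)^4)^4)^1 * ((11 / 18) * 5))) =239039604361887489 / 217795333780937113600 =0.00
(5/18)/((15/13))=13/54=0.24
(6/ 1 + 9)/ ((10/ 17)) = 51/ 2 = 25.50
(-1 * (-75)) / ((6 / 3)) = 37.50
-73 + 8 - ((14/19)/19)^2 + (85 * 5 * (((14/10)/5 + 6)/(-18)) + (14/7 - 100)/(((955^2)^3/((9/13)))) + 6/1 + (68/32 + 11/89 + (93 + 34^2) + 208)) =10310842974743547615434668739849/8235699438883401966911625000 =1251.97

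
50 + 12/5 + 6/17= 4484/85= 52.75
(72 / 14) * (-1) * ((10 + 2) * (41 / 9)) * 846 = -1664928 / 7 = -237846.86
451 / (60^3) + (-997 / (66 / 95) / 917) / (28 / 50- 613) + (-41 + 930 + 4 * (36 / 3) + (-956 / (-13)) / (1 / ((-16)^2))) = 8570620644645384191 / 433673296056000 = 19762.85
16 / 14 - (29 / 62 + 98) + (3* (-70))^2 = 19097161 / 434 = 44002.68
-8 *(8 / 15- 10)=1136 / 15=75.73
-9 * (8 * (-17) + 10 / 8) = 4851 / 4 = 1212.75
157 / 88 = 1.78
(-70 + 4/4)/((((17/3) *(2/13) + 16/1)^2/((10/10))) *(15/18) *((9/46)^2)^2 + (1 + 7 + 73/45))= -1174761324360/169741475531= -6.92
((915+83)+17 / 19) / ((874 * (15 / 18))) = 56937 / 41515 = 1.37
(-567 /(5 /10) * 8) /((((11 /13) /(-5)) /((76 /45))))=90536.73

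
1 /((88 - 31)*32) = 1 /1824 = 0.00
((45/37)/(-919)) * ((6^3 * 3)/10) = -2916/34003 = -0.09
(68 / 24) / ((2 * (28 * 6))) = 17 / 2016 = 0.01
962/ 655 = 1.47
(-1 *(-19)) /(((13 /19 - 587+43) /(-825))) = 99275 /3441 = 28.85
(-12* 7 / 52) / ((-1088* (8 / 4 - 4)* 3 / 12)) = -21 / 7072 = -0.00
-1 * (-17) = 17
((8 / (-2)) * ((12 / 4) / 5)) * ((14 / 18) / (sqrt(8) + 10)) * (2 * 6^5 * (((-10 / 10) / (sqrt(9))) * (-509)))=-12313728 / 23 + 12313728 * sqrt(2) / 115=-383951.29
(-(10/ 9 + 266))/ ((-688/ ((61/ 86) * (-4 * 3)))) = -36661/ 11094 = -3.30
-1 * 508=-508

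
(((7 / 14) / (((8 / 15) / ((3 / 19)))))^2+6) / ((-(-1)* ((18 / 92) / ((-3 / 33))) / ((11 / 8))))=-4266661 / 1108992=-3.85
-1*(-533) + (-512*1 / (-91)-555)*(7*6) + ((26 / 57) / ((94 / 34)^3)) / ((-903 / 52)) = -1565910033155245 / 69470357229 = -22540.69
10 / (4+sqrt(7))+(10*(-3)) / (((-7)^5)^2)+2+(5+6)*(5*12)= 1694286543232 / 2542277241 - 10*sqrt(7) / 9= 663.50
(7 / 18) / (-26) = -7 / 468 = -0.01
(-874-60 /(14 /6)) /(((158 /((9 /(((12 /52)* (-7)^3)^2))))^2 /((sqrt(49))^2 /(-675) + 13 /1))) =-392402063807 /408161911916308725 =-0.00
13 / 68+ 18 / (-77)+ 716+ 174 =4659817 / 5236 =889.96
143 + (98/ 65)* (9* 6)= 14587/ 65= 224.42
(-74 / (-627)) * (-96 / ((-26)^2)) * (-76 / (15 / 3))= 0.25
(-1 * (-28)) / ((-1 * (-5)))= 28 / 5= 5.60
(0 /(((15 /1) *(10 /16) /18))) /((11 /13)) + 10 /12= 5 /6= 0.83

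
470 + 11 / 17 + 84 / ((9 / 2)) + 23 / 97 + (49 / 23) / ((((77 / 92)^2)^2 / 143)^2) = 187058257402498760368 / 1031065514300283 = 181422.28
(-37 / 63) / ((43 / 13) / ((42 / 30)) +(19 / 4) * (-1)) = 1924 / 7821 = 0.25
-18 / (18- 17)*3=-54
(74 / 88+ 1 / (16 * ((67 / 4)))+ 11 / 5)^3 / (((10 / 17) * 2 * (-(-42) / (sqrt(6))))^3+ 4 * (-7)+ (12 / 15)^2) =5181525322456796657909 / 452123532122007483628065120+ 11899573537464254700625 * sqrt(6) / 8477316227287640318026221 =0.00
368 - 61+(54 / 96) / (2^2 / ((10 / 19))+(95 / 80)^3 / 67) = 3212824117 / 10462711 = 307.07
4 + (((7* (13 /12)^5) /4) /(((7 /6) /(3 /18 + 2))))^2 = 27.52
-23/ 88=-0.26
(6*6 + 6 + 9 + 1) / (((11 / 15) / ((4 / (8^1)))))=390 / 11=35.45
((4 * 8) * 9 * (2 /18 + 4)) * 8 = 9472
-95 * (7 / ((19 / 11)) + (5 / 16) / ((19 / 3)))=-389.69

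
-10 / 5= -2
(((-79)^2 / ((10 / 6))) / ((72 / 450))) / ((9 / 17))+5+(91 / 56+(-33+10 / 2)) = 1060457 / 24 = 44185.71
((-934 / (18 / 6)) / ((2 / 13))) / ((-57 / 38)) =12142 / 9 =1349.11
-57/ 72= -19/ 24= -0.79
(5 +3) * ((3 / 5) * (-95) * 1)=-456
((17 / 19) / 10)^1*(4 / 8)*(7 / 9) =119 / 3420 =0.03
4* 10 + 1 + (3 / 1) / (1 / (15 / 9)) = 46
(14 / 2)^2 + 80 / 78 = 1951 / 39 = 50.03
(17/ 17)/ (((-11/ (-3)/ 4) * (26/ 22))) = 12/ 13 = 0.92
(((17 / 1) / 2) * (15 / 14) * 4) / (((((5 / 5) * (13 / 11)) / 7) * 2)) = 2805 / 26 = 107.88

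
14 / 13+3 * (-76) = -2950 / 13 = -226.92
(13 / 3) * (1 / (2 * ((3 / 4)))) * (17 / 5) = 442 / 45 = 9.82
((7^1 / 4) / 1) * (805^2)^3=1904905002105109375 / 4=476226250526277343.75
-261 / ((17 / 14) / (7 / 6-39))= 138243 / 17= 8131.94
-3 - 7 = -10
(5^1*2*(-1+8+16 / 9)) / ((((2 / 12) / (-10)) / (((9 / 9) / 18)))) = -7900 / 27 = -292.59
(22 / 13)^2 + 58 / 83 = 49974 / 14027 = 3.56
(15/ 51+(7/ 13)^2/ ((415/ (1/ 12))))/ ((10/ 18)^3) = 1022770719/ 596147500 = 1.72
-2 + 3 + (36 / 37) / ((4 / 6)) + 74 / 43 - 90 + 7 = -125402 / 1591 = -78.82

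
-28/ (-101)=28/ 101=0.28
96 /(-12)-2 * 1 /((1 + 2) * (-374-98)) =-5663 /708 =-8.00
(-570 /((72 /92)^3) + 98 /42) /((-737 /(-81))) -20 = -1330477 /8844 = -150.44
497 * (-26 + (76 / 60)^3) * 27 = -40202827 / 125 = -321622.62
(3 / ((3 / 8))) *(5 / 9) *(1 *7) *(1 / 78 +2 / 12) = 1960 / 351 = 5.58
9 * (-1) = -9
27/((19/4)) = 108/19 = 5.68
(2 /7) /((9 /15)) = 10 /21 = 0.48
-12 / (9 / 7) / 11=-0.85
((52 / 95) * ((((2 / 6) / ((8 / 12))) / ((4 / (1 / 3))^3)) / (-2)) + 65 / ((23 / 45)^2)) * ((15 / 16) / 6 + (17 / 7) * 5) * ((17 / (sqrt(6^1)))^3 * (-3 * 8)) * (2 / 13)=-236813795869667 * sqrt(6) / 153570816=-3777234.37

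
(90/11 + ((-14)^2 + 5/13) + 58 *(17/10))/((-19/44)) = -867056/1235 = -702.07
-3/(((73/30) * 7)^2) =-2700/261121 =-0.01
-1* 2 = -2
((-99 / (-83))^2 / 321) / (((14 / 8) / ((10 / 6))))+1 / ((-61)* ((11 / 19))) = -0.02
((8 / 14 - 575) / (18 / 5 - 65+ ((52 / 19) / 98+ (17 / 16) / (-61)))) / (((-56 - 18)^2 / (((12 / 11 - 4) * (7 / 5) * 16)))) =-467674339328 / 4200100374173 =-0.11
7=7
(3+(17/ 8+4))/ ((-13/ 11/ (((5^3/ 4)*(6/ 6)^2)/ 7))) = -34.47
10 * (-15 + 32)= 170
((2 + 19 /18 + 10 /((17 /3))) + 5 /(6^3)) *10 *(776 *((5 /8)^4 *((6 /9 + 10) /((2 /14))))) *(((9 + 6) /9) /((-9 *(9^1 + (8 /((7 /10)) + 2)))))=-1320814140625 /373574592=-3535.61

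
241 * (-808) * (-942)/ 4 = 45858444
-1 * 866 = -866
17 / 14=1.21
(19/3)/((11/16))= 304/33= 9.21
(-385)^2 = 148225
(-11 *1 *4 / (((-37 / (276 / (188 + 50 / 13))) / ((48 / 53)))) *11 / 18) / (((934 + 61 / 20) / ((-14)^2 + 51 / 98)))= 445933671040 / 2245602524403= 0.20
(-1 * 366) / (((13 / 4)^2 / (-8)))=46848 / 169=277.21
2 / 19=0.11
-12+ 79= 67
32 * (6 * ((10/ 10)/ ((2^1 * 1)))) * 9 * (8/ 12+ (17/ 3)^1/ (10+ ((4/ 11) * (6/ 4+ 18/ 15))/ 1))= 1021.83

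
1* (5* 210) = 1050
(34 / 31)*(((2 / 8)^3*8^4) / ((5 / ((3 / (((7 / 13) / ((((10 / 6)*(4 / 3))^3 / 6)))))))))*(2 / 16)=2828800 / 158193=17.88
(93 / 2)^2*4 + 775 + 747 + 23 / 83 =844216 / 83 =10171.28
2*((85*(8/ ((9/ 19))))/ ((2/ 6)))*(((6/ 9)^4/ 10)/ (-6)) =-20672/ 729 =-28.36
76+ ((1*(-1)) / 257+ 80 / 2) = 29811 / 257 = 116.00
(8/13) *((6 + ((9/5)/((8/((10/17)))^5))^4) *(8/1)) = 26812018137488487907589768370941206881/907698530696224851038161390998126592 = 29.54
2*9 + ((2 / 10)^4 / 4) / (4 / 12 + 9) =1260003 / 70000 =18.00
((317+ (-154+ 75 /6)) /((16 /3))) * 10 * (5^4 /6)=1096875 /32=34277.34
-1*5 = -5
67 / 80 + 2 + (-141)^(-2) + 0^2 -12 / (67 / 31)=-289283071 / 106562160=-2.71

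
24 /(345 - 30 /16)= 0.07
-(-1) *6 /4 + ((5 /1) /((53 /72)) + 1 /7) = 6259 /742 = 8.44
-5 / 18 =-0.28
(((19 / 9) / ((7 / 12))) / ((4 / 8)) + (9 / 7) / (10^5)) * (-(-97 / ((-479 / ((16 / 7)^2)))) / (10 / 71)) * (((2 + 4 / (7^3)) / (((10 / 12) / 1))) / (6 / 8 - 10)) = 462278299550784 / 32579581671875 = 14.19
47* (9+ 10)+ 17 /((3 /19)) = 3002 /3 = 1000.67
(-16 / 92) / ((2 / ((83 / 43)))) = -166 / 989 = -0.17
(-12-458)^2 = 220900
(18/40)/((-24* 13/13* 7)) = -3/1120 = -0.00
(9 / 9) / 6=1 / 6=0.17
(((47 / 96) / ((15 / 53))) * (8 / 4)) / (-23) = -2491 / 16560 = -0.15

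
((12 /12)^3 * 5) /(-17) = -5 /17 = -0.29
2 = 2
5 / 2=2.50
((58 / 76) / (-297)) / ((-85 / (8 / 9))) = 116 / 4316895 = 0.00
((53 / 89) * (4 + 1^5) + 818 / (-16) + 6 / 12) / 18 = -33925 / 12816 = -2.65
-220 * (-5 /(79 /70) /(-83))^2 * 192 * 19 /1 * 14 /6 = -229398400000 /42994249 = -5335.56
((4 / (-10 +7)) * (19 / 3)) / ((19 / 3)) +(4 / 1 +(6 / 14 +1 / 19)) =1256 / 399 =3.15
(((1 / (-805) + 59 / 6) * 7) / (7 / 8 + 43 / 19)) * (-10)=-7218328 / 32913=-219.32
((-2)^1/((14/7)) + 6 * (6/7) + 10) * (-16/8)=-198/7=-28.29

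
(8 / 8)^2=1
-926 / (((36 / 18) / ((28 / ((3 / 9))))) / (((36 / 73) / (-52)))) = 368.84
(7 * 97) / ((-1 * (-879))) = 679 / 879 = 0.77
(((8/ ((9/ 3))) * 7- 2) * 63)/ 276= 175/ 46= 3.80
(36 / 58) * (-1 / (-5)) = 18 / 145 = 0.12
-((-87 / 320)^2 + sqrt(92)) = -2*sqrt(23)-7569 / 102400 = -9.67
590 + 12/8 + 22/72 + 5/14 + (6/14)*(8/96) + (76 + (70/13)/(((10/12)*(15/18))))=5536049/8190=675.95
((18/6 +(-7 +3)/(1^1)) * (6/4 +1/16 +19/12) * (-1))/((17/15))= 755/272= 2.78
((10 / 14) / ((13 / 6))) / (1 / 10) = 300 / 91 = 3.30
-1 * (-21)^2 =-441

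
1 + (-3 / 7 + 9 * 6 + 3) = 403 / 7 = 57.57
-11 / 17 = -0.65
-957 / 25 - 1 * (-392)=8843 / 25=353.72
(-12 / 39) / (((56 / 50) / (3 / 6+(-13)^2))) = -46.57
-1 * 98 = -98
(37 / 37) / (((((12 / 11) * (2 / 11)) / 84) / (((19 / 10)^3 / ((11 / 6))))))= 1584429 / 1000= 1584.43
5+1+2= 8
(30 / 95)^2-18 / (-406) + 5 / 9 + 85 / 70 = 360659 / 188442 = 1.91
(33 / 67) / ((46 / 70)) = 1155 / 1541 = 0.75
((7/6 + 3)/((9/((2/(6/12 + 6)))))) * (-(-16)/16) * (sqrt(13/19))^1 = 50 * sqrt(247)/6669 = 0.12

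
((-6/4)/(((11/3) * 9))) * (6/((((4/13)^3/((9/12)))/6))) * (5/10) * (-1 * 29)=1720251/2816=610.88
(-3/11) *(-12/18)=2/11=0.18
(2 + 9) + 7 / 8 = 95 / 8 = 11.88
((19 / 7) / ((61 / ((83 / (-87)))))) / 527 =-1577 / 19577523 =-0.00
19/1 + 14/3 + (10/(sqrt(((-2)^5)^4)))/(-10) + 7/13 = 966617/39936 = 24.20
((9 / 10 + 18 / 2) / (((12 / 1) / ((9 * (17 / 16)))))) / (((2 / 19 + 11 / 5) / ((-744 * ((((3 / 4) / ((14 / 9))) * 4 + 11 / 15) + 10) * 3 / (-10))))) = 7907496399 / 817600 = 9671.60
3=3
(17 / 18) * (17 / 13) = 289 / 234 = 1.24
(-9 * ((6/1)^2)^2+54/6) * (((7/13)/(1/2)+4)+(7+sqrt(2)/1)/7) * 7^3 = -315815535/13 - 571095 * sqrt(2) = -25101152.99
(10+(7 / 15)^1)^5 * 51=1621612873469 / 253125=6406371.85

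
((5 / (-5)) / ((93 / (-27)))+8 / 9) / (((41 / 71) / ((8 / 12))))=46718 / 34317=1.36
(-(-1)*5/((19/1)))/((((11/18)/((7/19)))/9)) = 5670/3971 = 1.43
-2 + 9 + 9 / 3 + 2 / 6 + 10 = 61 / 3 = 20.33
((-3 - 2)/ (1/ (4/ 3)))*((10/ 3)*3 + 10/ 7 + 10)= -1000/ 7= -142.86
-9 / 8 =-1.12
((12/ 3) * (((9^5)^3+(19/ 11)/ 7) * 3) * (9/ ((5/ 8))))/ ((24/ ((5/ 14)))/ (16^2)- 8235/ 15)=-73053467925295067136/ 1126741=-64836078500112.33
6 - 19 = -13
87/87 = 1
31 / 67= 0.46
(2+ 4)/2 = 3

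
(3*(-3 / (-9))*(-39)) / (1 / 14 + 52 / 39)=-1638 / 59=-27.76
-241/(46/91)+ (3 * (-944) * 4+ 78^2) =-263155/46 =-5720.76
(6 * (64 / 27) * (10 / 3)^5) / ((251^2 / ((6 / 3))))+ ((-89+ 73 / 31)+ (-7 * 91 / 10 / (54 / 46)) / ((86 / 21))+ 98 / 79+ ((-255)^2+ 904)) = 19103406619161765701 / 290190681468180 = 65830.53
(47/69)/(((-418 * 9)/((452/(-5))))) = 10622/648945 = 0.02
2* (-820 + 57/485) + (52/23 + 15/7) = -127697181/78085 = -1635.36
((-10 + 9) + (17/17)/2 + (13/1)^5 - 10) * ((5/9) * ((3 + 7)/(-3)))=-18564125/27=-687560.19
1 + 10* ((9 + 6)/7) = 157/7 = 22.43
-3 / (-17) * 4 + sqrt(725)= 12 / 17 + 5 * sqrt(29)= 27.63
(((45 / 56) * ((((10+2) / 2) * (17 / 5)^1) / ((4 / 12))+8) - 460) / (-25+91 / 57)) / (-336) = -0.05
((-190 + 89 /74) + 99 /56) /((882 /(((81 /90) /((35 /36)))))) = -0.20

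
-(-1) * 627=627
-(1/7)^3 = -1/343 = -0.00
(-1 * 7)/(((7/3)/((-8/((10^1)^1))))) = 12/5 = 2.40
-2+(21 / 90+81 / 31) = 0.85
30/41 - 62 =-2512/41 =-61.27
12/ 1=12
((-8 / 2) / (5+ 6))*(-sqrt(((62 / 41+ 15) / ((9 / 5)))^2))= 13540 / 4059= 3.34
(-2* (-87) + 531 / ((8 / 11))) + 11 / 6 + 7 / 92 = 906.03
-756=-756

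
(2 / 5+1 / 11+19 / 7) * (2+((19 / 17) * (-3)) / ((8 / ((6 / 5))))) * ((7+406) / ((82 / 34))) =821.69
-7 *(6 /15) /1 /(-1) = 14 /5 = 2.80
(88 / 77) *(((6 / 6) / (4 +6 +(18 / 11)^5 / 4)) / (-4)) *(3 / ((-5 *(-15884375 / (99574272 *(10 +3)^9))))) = -5606355059475642920448 / 6362614703125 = -881140116.30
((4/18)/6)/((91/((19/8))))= 19/19656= 0.00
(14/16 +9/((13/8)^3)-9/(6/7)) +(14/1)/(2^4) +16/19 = -970189/166972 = -5.81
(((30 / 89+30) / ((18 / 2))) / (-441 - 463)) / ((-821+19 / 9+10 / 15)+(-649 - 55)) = 0.00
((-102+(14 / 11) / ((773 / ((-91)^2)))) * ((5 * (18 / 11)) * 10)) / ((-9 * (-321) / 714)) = -17882653600 / 10008031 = -1786.83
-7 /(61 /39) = -273 /61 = -4.48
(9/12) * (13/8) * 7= 273/32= 8.53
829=829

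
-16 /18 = -0.89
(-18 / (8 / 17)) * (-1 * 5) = 765 / 4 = 191.25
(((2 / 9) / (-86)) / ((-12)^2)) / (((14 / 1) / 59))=-59 / 780192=-0.00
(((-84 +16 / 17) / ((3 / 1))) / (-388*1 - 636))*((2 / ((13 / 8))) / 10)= 353 / 106080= 0.00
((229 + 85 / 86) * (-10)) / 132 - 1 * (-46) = 54067 / 1892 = 28.58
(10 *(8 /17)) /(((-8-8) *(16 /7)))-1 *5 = -1395 /272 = -5.13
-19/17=-1.12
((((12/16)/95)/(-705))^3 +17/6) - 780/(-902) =3563102211849498647/963501007821000000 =3.70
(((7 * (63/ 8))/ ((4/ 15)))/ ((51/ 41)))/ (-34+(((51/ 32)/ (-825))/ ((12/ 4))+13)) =-74584125/ 9425089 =-7.91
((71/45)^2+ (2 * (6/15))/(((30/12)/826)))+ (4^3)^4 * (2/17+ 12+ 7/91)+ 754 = 91560016005719/447525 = 204591958.00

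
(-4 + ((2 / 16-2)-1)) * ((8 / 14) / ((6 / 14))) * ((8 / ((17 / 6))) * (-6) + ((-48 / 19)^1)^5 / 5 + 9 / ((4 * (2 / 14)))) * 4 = 67208129703 / 84187366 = 798.32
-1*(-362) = 362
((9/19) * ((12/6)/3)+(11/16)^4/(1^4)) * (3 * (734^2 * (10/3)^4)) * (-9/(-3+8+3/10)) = -282592253609375/1546752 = -182700428.78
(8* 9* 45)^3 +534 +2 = 34012224536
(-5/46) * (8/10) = -2/23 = -0.09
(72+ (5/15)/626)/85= 0.85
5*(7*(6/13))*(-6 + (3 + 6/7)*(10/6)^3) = 2490/13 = 191.54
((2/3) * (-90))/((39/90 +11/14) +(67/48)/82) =-8265600/170281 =-48.54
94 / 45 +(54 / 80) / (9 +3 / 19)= 2.16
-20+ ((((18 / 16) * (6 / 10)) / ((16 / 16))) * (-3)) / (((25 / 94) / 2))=-8807 / 250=-35.23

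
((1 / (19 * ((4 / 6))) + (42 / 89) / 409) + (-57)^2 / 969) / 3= 26909383 / 23515046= 1.14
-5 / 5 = -1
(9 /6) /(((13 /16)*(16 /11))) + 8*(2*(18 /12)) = 657 /26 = 25.27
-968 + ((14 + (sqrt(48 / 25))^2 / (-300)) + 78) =-547504 / 625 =-876.01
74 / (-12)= -37 / 6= -6.17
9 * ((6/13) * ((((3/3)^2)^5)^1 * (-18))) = -972/13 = -74.77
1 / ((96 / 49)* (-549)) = -49 / 52704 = -0.00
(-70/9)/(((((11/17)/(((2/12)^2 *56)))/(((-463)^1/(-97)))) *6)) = -3856790/259281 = -14.87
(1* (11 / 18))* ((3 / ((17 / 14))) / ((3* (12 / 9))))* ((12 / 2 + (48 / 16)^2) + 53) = 25.67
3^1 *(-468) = -1404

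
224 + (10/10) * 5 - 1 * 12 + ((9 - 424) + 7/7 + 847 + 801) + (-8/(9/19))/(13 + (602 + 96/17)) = 137782925/94959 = 1450.97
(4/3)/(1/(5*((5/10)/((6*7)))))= 5/63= 0.08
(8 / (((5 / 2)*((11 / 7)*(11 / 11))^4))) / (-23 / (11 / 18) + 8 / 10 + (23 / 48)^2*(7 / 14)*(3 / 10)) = -118013952 / 8276228543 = -0.01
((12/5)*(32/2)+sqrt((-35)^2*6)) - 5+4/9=1523/45+35*sqrt(6)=119.58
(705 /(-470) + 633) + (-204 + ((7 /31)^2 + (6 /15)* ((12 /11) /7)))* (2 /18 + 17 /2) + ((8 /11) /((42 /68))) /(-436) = -2632464343 /2341647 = -1124.19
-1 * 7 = -7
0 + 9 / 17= 9 / 17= 0.53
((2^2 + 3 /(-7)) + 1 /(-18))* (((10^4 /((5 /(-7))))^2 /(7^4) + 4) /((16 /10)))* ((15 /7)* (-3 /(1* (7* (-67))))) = 11075542675 /4504276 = 2458.90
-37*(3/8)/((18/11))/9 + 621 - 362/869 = 619.64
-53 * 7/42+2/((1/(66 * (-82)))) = -64997/6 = -10832.83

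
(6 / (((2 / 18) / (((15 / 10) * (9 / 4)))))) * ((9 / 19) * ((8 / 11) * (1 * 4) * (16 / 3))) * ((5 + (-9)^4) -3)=1837219968 / 209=8790526.16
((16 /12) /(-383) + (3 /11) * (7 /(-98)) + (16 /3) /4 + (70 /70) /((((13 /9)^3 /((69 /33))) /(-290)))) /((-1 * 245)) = 15541528315 /19048767738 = 0.82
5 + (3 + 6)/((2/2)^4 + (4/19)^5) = 34670506/2477123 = 14.00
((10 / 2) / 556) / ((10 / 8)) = 0.01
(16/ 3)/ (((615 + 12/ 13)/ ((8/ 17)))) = 1664/ 408357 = 0.00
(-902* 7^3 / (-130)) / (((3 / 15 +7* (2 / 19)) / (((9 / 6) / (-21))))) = -419881 / 2314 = -181.45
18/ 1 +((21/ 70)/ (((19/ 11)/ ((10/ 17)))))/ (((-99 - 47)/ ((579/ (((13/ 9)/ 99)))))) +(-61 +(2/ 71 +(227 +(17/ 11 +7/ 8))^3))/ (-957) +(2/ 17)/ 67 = -12008263073985766856951/ 950959103786605056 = -12627.53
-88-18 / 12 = -179 / 2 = -89.50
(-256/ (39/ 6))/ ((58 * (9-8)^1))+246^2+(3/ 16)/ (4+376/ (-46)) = 11680900641/ 193024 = 60515.28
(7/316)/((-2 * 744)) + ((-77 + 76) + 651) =305635193/470208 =650.00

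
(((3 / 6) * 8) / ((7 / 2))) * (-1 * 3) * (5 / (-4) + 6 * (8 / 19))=-582 / 133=-4.38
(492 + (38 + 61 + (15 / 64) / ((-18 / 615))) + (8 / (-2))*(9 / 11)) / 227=816245 / 319616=2.55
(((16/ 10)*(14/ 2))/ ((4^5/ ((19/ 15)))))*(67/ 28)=1273/ 38400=0.03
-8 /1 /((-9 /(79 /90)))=316 /405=0.78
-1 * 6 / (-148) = 3 / 74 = 0.04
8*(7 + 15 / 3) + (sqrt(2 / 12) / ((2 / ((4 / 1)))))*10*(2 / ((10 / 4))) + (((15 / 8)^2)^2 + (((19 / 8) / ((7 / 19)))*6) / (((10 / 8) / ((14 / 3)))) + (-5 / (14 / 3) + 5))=8*sqrt(6) / 3 + 36798819 / 143360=263.22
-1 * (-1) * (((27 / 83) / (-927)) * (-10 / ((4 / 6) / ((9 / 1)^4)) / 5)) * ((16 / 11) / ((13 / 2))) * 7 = 13226976 / 1222507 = 10.82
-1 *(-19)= 19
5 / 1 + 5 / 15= 16 / 3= 5.33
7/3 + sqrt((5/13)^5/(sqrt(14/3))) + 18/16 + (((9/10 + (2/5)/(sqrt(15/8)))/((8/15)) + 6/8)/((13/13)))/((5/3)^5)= 243 * sqrt(30)/31250 + 25 * 14^(3/4) * 3^(1/4) * sqrt(65)/30758 + 547181/150000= 3.75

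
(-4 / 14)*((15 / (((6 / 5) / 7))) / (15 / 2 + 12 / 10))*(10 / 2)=-1250 / 87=-14.37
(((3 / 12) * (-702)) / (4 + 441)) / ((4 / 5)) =-351 / 712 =-0.49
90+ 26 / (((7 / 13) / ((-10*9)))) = -29790 / 7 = -4255.71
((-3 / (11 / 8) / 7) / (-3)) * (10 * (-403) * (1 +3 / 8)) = -4030 / 7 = -575.71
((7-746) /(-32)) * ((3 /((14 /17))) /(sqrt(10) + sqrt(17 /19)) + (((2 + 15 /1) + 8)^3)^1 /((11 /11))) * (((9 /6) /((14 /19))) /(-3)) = 14041 * (-4156250 * sqrt(10)-218750 * sqrt(323)-969) /(12544 * (sqrt(323) + 19 * sqrt(10))) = -244869.50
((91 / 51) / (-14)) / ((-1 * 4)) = 13 / 408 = 0.03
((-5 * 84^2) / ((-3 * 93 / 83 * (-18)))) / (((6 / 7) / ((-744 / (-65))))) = -911008 / 117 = -7786.39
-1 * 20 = -20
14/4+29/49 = 401/98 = 4.09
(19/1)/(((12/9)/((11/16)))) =627/64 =9.80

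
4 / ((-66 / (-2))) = 4 / 33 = 0.12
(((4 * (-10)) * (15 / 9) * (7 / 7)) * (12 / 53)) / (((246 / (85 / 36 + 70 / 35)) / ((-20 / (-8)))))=-39250 / 58671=-0.67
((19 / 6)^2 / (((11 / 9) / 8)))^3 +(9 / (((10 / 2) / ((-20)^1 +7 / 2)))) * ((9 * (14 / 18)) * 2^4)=1859698048 / 6655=279443.73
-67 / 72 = -0.93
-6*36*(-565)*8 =976320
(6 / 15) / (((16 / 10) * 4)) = 1 / 16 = 0.06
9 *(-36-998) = -9306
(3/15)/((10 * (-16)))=-1/800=-0.00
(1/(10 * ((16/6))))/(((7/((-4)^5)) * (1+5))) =-32/35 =-0.91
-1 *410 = -410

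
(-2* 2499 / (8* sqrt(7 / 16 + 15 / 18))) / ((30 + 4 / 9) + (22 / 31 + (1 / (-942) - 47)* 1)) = 218927394* sqrt(183) / 84685507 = 34.97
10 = 10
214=214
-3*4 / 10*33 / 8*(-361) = 35739 / 20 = 1786.95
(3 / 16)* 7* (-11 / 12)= -77 / 64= -1.20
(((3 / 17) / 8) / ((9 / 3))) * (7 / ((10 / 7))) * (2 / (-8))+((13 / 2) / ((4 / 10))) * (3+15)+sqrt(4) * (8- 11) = 1558511 / 5440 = 286.49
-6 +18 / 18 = -5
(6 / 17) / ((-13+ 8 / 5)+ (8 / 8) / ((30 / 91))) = -180 / 4267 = -0.04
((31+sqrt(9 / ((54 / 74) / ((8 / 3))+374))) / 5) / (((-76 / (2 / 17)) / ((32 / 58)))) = -248 / 46835 - 48 * sqrt(8198090) / 5188615475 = -0.01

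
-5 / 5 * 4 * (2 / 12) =-0.67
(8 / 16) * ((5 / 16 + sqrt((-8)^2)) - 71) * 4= -1003 / 8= -125.38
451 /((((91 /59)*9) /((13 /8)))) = 26609 /504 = 52.80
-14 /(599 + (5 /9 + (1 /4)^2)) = -288 /12335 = -0.02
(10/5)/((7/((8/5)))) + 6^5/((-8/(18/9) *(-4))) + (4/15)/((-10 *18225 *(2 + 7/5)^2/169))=53805818224/110607525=486.46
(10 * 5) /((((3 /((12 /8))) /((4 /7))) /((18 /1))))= 1800 /7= 257.14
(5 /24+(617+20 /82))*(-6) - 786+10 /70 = -5155175 /1148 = -4490.57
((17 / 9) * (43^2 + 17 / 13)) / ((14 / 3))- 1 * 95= 59508 / 91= 653.93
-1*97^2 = -9409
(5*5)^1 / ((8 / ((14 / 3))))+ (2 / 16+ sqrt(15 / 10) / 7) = sqrt(6) / 14+ 353 / 24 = 14.88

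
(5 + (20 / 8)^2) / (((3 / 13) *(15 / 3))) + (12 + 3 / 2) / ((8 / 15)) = 561 / 16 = 35.06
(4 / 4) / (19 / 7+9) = 7 / 82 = 0.09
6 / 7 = 0.86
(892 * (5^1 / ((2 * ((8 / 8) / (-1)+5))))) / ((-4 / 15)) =-16725 / 8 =-2090.62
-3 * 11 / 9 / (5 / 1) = -11 / 15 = -0.73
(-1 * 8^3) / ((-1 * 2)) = 256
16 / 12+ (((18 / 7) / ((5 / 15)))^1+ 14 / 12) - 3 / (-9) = 443 / 42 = 10.55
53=53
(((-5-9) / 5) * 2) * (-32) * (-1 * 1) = -896 / 5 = -179.20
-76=-76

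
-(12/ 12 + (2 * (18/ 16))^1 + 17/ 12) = -14/ 3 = -4.67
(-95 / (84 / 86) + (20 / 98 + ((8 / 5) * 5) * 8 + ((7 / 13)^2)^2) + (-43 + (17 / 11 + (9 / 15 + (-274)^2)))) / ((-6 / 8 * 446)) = -34638355707847 / 154482593265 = -224.22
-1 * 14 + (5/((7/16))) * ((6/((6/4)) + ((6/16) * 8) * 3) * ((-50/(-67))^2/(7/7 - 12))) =-7439142/345653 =-21.52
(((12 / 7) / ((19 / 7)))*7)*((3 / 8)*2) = 63 / 19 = 3.32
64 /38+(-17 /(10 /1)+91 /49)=2449 /1330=1.84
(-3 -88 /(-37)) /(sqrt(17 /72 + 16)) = -138 * sqrt(2338) /43253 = -0.15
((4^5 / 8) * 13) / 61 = 1664 / 61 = 27.28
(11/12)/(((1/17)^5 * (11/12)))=1419857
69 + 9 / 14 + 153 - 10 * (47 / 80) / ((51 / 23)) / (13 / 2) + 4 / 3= 4150327 / 18564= 223.57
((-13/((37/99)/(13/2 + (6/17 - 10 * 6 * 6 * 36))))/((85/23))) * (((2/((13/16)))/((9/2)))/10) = 1782767536/267325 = 6668.91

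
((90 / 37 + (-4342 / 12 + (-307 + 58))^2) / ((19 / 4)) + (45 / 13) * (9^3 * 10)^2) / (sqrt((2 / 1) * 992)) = 15137383373845 * sqrt(31) / 20398248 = 4131795.23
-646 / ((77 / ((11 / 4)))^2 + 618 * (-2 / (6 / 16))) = 323 / 1256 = 0.26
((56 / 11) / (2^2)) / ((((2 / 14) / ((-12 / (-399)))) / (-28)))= -1568 / 209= -7.50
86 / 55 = 1.56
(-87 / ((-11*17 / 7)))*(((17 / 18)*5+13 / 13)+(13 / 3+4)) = 4669 / 102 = 45.77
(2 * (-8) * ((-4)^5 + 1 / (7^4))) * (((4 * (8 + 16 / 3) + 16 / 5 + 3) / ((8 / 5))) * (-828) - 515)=-513204015.26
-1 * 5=-5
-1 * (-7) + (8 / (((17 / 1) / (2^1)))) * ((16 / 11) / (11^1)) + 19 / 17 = 8.24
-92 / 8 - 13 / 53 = -1245 / 106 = -11.75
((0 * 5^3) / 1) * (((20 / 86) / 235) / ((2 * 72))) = 0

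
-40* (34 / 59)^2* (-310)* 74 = 1060745600 / 3481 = 304724.39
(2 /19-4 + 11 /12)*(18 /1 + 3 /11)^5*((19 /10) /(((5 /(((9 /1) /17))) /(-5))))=668299776839037 /109514680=6102376.20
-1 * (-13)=13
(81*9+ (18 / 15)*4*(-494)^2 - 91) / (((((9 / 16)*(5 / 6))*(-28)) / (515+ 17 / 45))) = -1087250978944 / 23625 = -46021205.46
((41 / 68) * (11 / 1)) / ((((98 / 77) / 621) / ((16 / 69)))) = 89298 / 119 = 750.40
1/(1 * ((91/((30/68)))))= 15/3094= 0.00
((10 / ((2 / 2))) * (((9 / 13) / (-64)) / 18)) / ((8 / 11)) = -55 / 6656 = -0.01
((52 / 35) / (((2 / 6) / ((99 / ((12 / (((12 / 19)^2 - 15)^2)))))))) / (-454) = -5108184081 / 295828670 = -17.27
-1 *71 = -71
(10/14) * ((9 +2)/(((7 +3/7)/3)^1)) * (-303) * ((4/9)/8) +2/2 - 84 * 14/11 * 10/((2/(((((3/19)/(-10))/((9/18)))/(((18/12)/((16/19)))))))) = -17732193/412984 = -42.94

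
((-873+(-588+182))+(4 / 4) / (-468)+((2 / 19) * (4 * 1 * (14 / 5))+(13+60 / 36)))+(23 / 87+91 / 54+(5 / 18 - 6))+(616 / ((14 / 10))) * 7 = 7012994147 / 3868020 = 1813.07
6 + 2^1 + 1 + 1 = 10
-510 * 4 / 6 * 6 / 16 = -255 / 2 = -127.50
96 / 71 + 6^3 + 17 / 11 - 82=106917 / 781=136.90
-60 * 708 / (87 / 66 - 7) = 186912 / 25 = 7476.48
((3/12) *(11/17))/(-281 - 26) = -11/20876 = -0.00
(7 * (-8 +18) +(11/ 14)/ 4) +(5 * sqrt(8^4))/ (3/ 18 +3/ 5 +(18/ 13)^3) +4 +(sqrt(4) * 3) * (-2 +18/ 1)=67964529/ 257704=263.73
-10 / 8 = -5 / 4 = -1.25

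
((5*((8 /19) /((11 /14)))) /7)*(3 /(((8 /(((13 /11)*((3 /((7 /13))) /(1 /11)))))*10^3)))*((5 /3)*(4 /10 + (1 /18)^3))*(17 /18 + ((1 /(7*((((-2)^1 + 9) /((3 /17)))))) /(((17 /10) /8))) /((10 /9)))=145087345 /21802955328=0.01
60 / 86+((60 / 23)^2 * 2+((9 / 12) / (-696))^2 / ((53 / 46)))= 7427673769901 / 519117839872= 14.31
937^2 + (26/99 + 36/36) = 86919056/99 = 877970.26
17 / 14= 1.21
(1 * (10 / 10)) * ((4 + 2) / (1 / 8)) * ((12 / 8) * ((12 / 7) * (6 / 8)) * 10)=6480 / 7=925.71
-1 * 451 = -451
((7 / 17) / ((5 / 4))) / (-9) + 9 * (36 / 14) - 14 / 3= 98744 / 5355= 18.44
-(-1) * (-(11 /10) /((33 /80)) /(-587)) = 8 /1761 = 0.00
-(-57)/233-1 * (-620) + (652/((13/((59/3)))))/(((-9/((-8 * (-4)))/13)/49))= -14050151033/6291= -2233373.24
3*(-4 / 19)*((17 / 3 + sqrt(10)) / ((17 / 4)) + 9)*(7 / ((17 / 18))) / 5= -10.37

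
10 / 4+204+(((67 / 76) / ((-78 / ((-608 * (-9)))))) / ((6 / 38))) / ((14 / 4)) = 17215 / 182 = 94.59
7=7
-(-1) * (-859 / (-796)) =859 / 796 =1.08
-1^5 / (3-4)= 1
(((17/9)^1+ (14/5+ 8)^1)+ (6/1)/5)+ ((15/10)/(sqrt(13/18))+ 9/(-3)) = 9*sqrt(26)/26+ 98/9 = 12.65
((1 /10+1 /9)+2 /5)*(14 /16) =77 /144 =0.53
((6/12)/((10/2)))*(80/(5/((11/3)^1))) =88/15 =5.87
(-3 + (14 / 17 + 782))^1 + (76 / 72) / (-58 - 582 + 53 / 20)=1520879581 / 1950291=779.82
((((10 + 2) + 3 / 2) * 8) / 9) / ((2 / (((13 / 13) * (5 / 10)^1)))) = 3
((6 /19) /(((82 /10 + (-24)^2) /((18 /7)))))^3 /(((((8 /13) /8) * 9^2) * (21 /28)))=0.00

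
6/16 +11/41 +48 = 48.64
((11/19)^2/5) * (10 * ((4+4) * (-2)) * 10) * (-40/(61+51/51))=774400/11191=69.20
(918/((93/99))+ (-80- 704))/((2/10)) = 29950/31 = 966.13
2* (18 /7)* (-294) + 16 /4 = -1508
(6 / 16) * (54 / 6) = 27 / 8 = 3.38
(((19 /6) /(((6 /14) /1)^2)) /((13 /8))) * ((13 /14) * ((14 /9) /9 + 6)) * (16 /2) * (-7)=-7448000 /2187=-3405.58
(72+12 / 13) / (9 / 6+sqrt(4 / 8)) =5688 / 91-1896* sqrt(2) / 91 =33.04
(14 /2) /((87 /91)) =637 /87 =7.32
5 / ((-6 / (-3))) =5 / 2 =2.50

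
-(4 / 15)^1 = -4 / 15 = -0.27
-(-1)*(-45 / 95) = -9 / 19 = -0.47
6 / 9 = 2 / 3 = 0.67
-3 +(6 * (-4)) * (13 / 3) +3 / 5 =-532 / 5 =-106.40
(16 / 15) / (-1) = -16 / 15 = -1.07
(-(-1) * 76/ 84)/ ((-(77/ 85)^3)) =-11668375/ 9587193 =-1.22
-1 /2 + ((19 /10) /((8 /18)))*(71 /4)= 12061 /160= 75.38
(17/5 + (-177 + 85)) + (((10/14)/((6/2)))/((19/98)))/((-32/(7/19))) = -88.61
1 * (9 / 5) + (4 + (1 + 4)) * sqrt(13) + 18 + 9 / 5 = 54.05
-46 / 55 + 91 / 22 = 33 / 10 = 3.30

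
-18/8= -9/4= -2.25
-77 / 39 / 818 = -77 / 31902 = -0.00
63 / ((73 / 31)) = 1953 / 73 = 26.75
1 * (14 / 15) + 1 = 29 / 15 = 1.93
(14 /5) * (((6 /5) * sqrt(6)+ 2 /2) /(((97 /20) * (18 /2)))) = 56 /873+ 112 * sqrt(6) /1455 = 0.25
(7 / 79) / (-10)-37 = -29237 / 790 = -37.01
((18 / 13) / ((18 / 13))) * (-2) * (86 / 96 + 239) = -11515 / 24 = -479.79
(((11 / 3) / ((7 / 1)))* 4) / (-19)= -44 / 399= -0.11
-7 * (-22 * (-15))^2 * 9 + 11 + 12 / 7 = -48024811 / 7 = -6860687.29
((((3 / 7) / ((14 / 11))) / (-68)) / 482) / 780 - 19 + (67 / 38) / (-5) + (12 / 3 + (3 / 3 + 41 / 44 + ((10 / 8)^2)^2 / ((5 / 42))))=494793549295 / 69817075328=7.09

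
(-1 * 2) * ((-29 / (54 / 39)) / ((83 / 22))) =8294 / 747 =11.10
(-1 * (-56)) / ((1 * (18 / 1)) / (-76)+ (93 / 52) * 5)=55328 / 8601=6.43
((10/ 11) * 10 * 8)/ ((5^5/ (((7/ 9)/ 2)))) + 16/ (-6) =-32888/ 12375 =-2.66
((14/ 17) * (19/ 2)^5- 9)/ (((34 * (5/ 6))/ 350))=1819675725/ 2312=787056.97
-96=-96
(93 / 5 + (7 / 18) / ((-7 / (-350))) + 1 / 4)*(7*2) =48251 / 90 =536.12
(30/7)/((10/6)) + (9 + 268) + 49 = 2300/7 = 328.57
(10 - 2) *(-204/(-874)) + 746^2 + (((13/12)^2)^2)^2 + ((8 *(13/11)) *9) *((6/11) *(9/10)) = 63270310993932857569/113680710696960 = 556561.54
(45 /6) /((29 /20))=150 /29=5.17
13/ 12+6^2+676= 8557/ 12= 713.08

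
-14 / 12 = -7 / 6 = -1.17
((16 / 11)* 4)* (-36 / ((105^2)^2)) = -256 / 148561875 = -0.00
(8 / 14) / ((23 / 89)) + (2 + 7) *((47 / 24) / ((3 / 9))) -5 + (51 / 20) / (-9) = 962191 / 19320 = 49.80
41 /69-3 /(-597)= 8228 /13731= 0.60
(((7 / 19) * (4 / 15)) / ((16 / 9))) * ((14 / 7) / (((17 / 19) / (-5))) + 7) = -1491 / 6460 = -0.23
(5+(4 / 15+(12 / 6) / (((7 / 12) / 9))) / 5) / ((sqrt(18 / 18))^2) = 5893 / 525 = 11.22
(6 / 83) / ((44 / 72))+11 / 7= 10799 / 6391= 1.69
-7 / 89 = -0.08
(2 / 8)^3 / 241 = 0.00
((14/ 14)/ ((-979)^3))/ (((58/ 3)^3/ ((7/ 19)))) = -189/ 3478449134631592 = -0.00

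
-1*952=-952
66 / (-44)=-3 / 2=-1.50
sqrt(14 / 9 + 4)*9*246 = 3690*sqrt(2) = 5218.45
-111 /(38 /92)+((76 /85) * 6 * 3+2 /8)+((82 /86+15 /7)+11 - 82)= -622803497 /1944460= -320.30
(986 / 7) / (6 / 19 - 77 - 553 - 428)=-9367 / 70336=-0.13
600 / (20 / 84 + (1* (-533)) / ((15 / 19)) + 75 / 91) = -819000 / 920107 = -0.89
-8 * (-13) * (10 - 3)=728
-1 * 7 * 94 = -658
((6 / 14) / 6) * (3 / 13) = 3 / 182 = 0.02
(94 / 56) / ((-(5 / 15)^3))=-1269 / 28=-45.32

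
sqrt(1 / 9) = 1 / 3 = 0.33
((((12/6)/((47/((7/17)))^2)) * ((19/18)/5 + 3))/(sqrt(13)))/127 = 49 * sqrt(13)/164117655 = 0.00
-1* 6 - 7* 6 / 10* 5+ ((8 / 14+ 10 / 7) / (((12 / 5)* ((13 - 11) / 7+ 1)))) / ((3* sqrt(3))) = -27+ 35* sqrt(3) / 486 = -26.88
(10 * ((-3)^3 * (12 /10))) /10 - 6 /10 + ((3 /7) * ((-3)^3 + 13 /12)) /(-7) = -6157 /196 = -31.41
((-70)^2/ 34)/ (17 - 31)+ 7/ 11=-1806/ 187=-9.66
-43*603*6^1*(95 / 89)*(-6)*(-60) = -5320630800 / 89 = -59782368.54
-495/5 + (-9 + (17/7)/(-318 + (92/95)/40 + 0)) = -228386362/2114539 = -108.01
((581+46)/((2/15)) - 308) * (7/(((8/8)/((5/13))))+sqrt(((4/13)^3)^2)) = 11959.36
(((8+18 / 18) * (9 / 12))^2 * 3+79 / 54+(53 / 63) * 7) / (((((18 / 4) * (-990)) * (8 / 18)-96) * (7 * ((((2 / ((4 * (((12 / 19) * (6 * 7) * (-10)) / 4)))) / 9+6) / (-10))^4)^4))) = -35.21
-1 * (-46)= 46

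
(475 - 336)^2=19321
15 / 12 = 5 / 4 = 1.25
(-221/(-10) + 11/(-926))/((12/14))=178969/6945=25.77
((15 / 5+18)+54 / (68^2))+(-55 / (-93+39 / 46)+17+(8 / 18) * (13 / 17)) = 381716309 / 9800568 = 38.95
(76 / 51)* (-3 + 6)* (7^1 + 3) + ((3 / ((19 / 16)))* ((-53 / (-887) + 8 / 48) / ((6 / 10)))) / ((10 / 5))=38834540 / 859503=45.18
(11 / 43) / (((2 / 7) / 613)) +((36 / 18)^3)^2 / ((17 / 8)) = 846449 / 1462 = 578.97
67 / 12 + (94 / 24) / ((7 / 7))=19 / 2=9.50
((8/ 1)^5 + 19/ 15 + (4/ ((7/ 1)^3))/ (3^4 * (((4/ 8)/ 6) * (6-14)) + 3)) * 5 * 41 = 39170906483/ 5831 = 6717699.62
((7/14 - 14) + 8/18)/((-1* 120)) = 47/432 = 0.11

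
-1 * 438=-438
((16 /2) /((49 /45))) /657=40 /3577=0.01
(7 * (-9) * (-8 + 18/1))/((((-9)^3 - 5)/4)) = 1260/367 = 3.43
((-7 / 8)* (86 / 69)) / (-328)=301 / 90528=0.00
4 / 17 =0.24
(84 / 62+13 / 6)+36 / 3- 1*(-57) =13489 / 186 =72.52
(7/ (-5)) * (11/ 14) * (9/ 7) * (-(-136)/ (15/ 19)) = -42636/ 175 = -243.63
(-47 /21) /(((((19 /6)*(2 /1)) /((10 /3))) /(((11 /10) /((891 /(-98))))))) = 658 /4617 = 0.14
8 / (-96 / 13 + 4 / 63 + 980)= 819 / 99578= 0.01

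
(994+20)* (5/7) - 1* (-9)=5133/7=733.29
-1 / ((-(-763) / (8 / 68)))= -2 / 12971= -0.00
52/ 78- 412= -1234/ 3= -411.33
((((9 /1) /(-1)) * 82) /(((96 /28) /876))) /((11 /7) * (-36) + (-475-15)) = 1319913 /3826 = 344.99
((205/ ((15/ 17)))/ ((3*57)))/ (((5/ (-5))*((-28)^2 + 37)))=-697/ 421173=-0.00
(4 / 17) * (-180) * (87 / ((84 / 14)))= -10440 / 17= -614.12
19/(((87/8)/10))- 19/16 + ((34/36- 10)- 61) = -224551/4176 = -53.77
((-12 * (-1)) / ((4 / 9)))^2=729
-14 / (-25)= 14 / 25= 0.56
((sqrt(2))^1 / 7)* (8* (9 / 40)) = 9* sqrt(2) / 35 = 0.36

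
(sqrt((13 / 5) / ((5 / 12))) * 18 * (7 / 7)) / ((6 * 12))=sqrt(39) / 10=0.62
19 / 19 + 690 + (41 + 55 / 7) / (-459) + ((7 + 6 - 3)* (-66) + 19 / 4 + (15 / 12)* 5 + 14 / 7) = 15670 / 357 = 43.89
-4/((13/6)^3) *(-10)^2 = -86400/2197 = -39.33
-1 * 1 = -1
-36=-36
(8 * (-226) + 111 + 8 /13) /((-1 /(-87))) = -147585.46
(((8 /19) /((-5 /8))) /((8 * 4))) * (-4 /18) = 0.00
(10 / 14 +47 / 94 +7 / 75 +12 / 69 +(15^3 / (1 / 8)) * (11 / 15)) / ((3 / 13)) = 6216675127 / 72450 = 85806.42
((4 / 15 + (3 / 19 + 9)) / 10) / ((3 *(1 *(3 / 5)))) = 1343 / 2565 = 0.52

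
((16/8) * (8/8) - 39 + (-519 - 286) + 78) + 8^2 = -700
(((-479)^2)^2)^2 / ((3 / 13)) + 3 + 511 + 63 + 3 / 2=12008982305078701347142.83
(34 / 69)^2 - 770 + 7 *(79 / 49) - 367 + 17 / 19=-712096613 / 633213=-1124.58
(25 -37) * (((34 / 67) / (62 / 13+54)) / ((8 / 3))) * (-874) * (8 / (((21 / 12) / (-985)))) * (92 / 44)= -315065078640 / 985369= -319743.24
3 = 3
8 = 8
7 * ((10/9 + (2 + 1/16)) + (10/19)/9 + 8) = 215117/2736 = 78.62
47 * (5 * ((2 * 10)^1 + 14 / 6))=15745 / 3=5248.33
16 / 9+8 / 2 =52 / 9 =5.78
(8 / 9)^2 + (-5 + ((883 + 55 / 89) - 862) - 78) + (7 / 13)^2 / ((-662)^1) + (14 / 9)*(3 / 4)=-23964248434 / 403264251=-59.43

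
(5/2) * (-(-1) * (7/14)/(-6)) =-5/24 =-0.21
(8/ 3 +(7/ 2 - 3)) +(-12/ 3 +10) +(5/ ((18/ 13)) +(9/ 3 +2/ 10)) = 719/ 45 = 15.98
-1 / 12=-0.08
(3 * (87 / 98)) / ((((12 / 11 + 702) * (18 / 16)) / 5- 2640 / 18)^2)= 56845800 / 2836947169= 0.02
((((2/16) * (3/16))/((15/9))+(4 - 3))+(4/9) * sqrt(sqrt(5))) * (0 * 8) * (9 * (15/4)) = 0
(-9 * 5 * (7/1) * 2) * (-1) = 630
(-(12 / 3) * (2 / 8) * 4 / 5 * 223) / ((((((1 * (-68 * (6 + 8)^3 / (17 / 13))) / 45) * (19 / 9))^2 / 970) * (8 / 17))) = -0.01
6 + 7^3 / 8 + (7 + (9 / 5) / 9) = 2243 / 40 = 56.08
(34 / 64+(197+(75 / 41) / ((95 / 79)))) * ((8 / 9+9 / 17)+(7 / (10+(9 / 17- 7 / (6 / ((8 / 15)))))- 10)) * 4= -57212570169 / 9124427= -6270.26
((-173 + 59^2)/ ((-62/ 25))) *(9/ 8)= -186075/ 124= -1500.60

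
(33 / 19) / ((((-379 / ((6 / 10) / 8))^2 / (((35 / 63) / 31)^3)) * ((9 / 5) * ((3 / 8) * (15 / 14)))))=385 / 711255891460572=0.00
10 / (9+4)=10 / 13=0.77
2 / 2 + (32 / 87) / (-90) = 3899 / 3915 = 1.00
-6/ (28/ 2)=-0.43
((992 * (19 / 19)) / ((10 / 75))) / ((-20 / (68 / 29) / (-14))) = 354144 / 29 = 12211.86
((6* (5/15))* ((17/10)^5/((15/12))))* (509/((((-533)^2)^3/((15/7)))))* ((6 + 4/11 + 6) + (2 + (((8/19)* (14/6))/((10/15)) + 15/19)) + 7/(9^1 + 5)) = 15521582813601/838585963843594141175000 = 0.00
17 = 17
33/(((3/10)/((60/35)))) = 1320/7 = 188.57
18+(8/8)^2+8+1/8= 217/8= 27.12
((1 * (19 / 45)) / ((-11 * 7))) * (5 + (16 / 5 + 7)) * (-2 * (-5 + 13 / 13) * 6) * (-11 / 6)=11552 / 1575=7.33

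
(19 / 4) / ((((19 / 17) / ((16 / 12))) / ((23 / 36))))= 391 / 108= 3.62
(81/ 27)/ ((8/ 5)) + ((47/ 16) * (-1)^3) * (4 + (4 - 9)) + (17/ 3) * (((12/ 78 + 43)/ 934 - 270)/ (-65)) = 178978003/ 6313840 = 28.35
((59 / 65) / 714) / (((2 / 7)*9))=59 / 119340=0.00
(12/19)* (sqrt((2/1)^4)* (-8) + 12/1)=-240/19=-12.63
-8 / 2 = -4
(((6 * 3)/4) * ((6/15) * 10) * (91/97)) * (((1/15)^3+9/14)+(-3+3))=395057/36375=10.86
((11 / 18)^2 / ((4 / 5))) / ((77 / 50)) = 1375 / 4536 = 0.30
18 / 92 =9 / 46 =0.20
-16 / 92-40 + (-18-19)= -1775 / 23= -77.17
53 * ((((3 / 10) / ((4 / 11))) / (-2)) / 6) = -583 / 160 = -3.64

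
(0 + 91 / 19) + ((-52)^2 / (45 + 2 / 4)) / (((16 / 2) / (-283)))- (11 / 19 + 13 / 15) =-4187389 / 1995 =-2098.94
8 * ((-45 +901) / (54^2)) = 1712 / 729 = 2.35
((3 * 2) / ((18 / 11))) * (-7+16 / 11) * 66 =-1342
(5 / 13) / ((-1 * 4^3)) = -0.01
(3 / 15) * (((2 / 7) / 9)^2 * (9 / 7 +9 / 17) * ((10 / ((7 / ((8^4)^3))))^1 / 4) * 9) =3298534883328 / 40817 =80812771.23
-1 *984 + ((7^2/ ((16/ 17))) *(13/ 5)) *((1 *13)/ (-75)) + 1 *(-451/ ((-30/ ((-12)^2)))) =6944023/ 6000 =1157.34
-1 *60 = -60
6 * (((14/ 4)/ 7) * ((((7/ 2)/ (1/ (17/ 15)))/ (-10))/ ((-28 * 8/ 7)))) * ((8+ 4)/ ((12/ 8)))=119/ 400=0.30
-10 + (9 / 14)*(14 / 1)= -1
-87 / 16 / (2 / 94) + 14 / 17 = -69289 / 272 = -254.74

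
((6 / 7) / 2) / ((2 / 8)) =12 / 7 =1.71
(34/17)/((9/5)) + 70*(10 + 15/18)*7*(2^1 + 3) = 238885/9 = 26542.78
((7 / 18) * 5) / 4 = 35 / 72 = 0.49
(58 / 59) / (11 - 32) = -58 / 1239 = -0.05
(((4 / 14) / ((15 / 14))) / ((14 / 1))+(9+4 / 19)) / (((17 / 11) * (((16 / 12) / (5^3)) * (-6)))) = -5063575 / 54264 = -93.31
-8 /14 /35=-4 /245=-0.02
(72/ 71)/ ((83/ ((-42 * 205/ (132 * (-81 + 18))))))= 820/ 64823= 0.01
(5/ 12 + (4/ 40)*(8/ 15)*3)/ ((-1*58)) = -173/ 17400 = -0.01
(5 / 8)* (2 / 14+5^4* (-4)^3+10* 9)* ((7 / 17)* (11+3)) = -9777915 / 68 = -143792.87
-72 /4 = -18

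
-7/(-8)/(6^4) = 7/10368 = 0.00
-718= -718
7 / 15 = 0.47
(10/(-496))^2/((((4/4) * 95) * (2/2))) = 5/1168576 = 0.00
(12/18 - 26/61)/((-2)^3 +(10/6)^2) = -132/2867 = -0.05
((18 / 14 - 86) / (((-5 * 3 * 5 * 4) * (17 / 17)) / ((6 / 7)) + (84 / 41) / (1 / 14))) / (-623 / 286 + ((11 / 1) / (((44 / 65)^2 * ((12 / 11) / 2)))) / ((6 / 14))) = 500653296 / 190868804917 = 0.00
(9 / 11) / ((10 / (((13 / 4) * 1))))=0.27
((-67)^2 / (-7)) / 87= -7.37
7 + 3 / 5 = 38 / 5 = 7.60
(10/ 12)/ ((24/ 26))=65/ 72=0.90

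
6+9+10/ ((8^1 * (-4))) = 14.69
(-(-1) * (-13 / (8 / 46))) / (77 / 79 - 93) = 23621 / 29080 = 0.81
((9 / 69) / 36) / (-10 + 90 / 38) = -19 / 40020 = -0.00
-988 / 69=-14.32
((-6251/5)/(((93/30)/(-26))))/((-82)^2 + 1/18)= 5850936/3752023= 1.56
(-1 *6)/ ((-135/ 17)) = 34/ 45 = 0.76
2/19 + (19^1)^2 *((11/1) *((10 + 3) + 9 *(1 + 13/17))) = 37045493/323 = 114691.93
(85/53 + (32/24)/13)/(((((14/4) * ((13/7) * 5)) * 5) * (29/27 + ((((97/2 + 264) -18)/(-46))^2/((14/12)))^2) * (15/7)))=129999639552384/32773120719111114875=0.00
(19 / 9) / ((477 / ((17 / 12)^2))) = 5491 / 618192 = 0.01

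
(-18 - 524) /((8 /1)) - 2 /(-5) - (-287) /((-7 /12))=-11187 /20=-559.35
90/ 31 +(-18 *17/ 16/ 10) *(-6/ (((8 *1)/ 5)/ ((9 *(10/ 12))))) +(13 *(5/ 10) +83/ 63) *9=3528925/ 27776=127.05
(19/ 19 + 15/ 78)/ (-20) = -31/ 520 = -0.06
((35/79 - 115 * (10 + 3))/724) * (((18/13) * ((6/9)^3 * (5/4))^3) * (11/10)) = -64938500/406534869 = -0.16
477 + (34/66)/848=13348385/27984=477.00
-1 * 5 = -5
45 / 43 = 1.05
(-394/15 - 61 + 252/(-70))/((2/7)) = -9541/30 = -318.03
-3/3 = -1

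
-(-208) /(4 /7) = 364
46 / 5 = 9.20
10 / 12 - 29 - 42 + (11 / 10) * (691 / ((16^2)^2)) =-137930477 / 1966080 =-70.16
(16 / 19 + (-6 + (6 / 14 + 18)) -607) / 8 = -39483 / 532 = -74.22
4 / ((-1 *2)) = -2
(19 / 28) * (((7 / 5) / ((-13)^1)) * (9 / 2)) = -171 / 520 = -0.33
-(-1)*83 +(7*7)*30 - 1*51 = 1502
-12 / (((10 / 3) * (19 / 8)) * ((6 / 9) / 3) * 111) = -0.06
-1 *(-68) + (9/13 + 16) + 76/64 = 17863/208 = 85.88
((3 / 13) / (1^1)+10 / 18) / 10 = 46 / 585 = 0.08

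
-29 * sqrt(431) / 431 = -1.40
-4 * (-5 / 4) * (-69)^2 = 23805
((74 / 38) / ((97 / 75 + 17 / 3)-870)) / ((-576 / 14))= 6475 / 118063872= 0.00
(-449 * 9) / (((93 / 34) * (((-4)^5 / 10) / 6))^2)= -29196225 / 15745024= -1.85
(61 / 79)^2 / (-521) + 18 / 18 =3247840 / 3251561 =1.00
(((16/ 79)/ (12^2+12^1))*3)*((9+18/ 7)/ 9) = 36/ 7189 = 0.01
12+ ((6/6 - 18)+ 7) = 2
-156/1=-156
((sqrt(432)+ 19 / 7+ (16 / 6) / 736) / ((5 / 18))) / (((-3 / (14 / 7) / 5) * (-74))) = 5251 / 11914+ 72 * sqrt(3) / 37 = 3.81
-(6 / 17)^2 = -36 / 289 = -0.12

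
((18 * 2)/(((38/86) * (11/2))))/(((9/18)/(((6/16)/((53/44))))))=9288/1007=9.22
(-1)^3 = -1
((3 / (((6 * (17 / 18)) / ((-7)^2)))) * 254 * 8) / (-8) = -112014 / 17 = -6589.06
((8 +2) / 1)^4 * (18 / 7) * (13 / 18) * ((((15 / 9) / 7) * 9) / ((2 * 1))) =975000 / 49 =19897.96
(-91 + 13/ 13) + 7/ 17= -1523/ 17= -89.59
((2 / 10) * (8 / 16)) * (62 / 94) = 31 / 470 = 0.07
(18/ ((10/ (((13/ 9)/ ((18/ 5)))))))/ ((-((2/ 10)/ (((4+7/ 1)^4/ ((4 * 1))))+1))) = -0.72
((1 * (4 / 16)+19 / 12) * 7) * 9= 231 / 2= 115.50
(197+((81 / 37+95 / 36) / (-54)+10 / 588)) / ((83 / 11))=7634723855 / 292531176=26.10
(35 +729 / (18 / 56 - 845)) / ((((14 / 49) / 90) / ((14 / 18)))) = 197806385 / 23651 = 8363.55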